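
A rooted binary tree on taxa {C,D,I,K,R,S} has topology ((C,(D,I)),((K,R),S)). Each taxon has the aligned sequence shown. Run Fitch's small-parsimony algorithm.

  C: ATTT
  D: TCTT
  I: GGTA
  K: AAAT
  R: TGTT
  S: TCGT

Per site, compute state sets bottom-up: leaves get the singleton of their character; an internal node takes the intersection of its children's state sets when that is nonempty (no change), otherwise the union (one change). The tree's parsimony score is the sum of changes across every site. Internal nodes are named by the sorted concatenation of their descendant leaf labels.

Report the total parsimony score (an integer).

DI@0: {T} ∪ {G} = {G,T} (union, +1)
CDI@0: {A} ∪ {G,T} = {A,G,T} (union, +1)
KR@0: {A} ∪ {T} = {A,T} (union, +1)
KRS@0: {A,T} ∩ {T} = {T} (intersection, +0)
CDIKRS@0: {A,G,T} ∩ {T} = {T} (intersection, +0)
DI@1: {C} ∪ {G} = {C,G} (union, +1)
CDI@1: {T} ∪ {C,G} = {C,G,T} (union, +1)
KR@1: {A} ∪ {G} = {A,G} (union, +1)
KRS@1: {A,G} ∪ {C} = {A,C,G} (union, +1)
CDIKRS@1: {C,G,T} ∩ {A,C,G} = {C,G} (intersection, +0)
DI@2: {T} ∩ {T} = {T} (intersection, +0)
CDI@2: {T} ∩ {T} = {T} (intersection, +0)
KR@2: {A} ∪ {T} = {A,T} (union, +1)
KRS@2: {A,T} ∪ {G} = {A,G,T} (union, +1)
CDIKRS@2: {T} ∩ {A,G,T} = {T} (intersection, +0)
DI@3: {T} ∪ {A} = {A,T} (union, +1)
CDI@3: {T} ∩ {A,T} = {T} (intersection, +0)
KR@3: {T} ∩ {T} = {T} (intersection, +0)
KRS@3: {T} ∩ {T} = {T} (intersection, +0)
CDIKRS@3: {T} ∩ {T} = {T} (intersection, +0)
per-site changes: [3, 4, 2, 1]; total = 10

10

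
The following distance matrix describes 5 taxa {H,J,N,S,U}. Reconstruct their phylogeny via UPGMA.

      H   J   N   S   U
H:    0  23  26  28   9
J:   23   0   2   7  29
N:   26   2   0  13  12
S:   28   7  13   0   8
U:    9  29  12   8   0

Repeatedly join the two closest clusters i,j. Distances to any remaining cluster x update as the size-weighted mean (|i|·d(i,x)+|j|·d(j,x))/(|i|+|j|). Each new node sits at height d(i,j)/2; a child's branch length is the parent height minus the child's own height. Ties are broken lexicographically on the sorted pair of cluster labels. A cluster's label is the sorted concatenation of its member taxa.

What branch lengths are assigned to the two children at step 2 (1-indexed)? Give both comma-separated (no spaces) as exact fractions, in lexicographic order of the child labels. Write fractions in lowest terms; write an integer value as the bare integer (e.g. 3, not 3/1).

4,4

1. join J+N (d=2) ⇒ JN; edges |J|=1, |N|=1
  updated: d(H,JN)=49/2, d(JN,S)=10, d(JN,U)=41/2
2. join S+U (d=8) ⇒ SU; edges |S|=4, |U|=4
  updated: d(H,SU)=37/2, d(JN,SU)=61/4
3. join JN+SU (d=61/4) ⇒ JNSU; edges |JN|=53/8, |SU|=29/8
  updated: d(H,JNSU)=43/2
4. join H+JNSU (d=43/2) ⇒ HJNSU; edges |H|=43/4, |JNSU|=25/8
final tree: (H:43/4,((J:1,N:1):53/8,(S:4,U:4):29/8):25/8)
total length: 273/8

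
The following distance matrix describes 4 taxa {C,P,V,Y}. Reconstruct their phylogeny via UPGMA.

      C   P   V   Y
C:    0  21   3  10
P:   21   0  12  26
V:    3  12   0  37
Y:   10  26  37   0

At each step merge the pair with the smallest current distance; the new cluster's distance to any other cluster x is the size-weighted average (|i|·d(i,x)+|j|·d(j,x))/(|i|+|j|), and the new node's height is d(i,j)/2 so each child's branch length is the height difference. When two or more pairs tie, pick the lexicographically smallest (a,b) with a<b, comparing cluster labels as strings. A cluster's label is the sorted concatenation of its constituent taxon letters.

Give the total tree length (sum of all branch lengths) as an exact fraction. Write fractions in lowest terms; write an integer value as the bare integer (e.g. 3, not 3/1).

409/12

iteration 1: select C,V (d=3); attach at lengths (3/2, 3/2); label the merged cluster CV
  updated: d(CV,P)=33/2, d(CV,Y)=47/2
iteration 2: select CV,P (d=33/2); attach at lengths (27/4, 33/4); label the merged cluster CPV
  updated: d(CPV,Y)=73/3
iteration 3: select CPV,Y (d=73/3); attach at lengths (47/12, 73/6); label the merged cluster CPVY
final tree: (((C:3/2,V:3/2):27/4,P:33/4):47/12,Y:73/6)
total length: 409/12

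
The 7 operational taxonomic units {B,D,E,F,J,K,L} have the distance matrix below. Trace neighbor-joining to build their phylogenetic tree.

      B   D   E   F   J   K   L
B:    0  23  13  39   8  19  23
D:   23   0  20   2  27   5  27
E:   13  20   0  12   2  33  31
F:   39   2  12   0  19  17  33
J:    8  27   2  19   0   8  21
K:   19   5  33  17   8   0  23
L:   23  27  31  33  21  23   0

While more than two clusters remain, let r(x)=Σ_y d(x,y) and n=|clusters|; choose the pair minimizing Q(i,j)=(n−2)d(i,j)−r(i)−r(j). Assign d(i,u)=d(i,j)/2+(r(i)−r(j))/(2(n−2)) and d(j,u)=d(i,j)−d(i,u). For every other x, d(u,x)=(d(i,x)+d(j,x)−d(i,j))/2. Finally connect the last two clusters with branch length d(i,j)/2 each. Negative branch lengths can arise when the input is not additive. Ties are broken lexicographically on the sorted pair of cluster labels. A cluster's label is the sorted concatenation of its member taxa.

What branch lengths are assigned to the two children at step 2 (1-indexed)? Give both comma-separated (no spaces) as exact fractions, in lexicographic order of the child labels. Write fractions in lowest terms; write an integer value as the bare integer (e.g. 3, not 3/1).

53/8,27/8

step 1: merge (D,F) at d=2, Q=-216; branch lengths D→-4/5, F→14/5; new cluster DF
  updated: d(B,DF)=30, d(DF,E)=15, d(DF,J)=22, d(DF,K)=10, d(DF,L)=29
step 2: merge (DF,K) at d=10, Q=-159; branch lengths DF→53/8, K→27/8; new cluster DFK
  updated: d(B,DFK)=39/2, d(DFK,E)=19, d(DFK,J)=10, d(DFK,L)=21
step 3: merge (DFK,L) at d=21, Q=-205/2; branch lengths DFK→73/12, L→179/12; new cluster DFKL
  updated: d(B,DFKL)=43/4, d(DFKL,E)=29/2, d(DFKL,J)=5
step 4: merge (B,DFKL) at d=43/4, Q=-81/2; branch lengths B→23/4, DFKL→5; new cluster BDFKL
  updated: d(BDFKL,E)=67/8, d(BDFKL,J)=9/8
step 5: merge (BDFKL,E) at d=67/8, Q=-23/2; branch lengths BDFKL→15/4, E→37/8; new cluster BDEFKL
  updated: d(BDEFKL,J)=-21/8
step 6: merge (BDEFKL,J) at d=-21/8; branch lengths BDEFKL→-21/16, J→-21/16; new cluster BDEFJKL
final tree: (((B:23/4,(((D:-4/5,F:14/5):53/8,K:27/8):73/12,L:179/12):5):15/4,E:37/8):-21/16,J:-21/16)
total length: 99/2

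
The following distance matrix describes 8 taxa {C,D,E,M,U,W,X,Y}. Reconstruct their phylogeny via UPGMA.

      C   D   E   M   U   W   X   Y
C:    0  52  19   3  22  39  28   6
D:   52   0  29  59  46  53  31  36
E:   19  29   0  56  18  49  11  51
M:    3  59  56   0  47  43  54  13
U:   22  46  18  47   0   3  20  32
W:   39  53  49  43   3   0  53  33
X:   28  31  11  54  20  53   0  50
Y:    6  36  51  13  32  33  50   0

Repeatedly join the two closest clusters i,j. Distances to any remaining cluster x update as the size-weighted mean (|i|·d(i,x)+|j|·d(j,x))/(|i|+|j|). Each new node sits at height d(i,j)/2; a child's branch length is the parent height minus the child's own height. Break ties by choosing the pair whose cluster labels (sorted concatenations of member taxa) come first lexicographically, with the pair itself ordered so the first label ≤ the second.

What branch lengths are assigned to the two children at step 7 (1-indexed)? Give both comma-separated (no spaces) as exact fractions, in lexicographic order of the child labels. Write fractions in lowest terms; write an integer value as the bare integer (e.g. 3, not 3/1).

52/15,97/15

step 1: merge (C,M) at d=3; branch lengths C→3/2, M→3/2; new cluster CM
  updated: d(CM,D)=111/2, d(CM,E)=75/2, d(CM,U)=69/2, d(CM,W)=41, d(CM,X)=41, d(CM,Y)=19/2
step 2: merge (U,W) at d=3; branch lengths U→3/2, W→3/2; new cluster UW
  updated: d(CM,UW)=151/4, d(D,UW)=99/2, d(E,UW)=67/2, d(UW,X)=73/2, d(UW,Y)=65/2
step 3: merge (CM,Y) at d=19/2; branch lengths CM→13/4, Y→19/4; new cluster CMY
  updated: d(CMY,D)=49, d(CMY,E)=42, d(CMY,UW)=36, d(CMY,X)=44
step 4: merge (E,X) at d=11; branch lengths E→11/2, X→11/2; new cluster EX
  updated: d(CMY,EX)=43, d(D,EX)=30, d(EX,UW)=35
step 5: merge (D,EX) at d=30; branch lengths D→15, EX→19/2; new cluster DEX
  updated: d(CMY,DEX)=45, d(DEX,UW)=239/6
step 6: merge (CMY,UW) at d=36; branch lengths CMY→53/4, UW→33/2; new cluster CMUWY
  updated: d(CMUWY,DEX)=644/15
step 7: merge (CMUWY,DEX) at d=644/15; branch lengths CMUWY→52/15, DEX→97/15; new cluster CDEMUWXY
final tree: ((((C:3/2,M:3/2):13/4,Y:19/4):53/4,(U:3/2,W:3/2):33/2):52/15,(D:15,(E:11/2,X:11/2):19/2):97/15)
total length: 5351/60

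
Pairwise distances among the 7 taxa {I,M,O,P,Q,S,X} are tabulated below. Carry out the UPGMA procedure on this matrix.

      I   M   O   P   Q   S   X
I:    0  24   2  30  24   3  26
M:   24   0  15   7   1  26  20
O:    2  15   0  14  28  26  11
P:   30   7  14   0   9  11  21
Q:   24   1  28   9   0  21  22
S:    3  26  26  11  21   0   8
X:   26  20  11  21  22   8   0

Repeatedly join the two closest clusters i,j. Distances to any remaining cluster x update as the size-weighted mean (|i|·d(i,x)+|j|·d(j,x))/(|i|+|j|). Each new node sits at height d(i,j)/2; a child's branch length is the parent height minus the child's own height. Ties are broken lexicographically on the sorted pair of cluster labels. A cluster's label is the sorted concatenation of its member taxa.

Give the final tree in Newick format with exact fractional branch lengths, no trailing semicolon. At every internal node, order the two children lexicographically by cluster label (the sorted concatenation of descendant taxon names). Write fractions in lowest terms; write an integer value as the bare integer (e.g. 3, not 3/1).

iteration 1: select M,Q (d=1); attach at lengths (1/2, 1/2); label the merged cluster MQ
  updated: d(I,MQ)=24, d(MQ,O)=43/2, d(MQ,P)=8, d(MQ,S)=47/2, d(MQ,X)=21
iteration 2: select I,O (d=2); attach at lengths (1, 1); label the merged cluster IO
  updated: d(IO,MQ)=91/4, d(IO,P)=22, d(IO,S)=29/2, d(IO,X)=37/2
iteration 3: select MQ,P (d=8); attach at lengths (7/2, 4); label the merged cluster MPQ
  updated: d(IO,MPQ)=45/2, d(MPQ,S)=58/3, d(MPQ,X)=21
iteration 4: select S,X (d=8); attach at lengths (4, 4); label the merged cluster SX
  updated: d(IO,SX)=33/2, d(MPQ,SX)=121/6
iteration 5: select IO,SX (d=33/2); attach at lengths (29/4, 17/4); label the merged cluster IOSX
  updated: d(IOSX,MPQ)=64/3
iteration 6: select IOSX,MPQ (d=64/3); attach at lengths (29/12, 20/3); label the merged cluster IMOPQSX
final tree: (((I:1,O:1):29/4,(S:4,X:4):17/4):29/12,((M:1/2,Q:1/2):7/2,P:4):20/3)
total length: 469/12

(((I:1,O:1):29/4,(S:4,X:4):17/4):29/12,((M:1/2,Q:1/2):7/2,P:4):20/3)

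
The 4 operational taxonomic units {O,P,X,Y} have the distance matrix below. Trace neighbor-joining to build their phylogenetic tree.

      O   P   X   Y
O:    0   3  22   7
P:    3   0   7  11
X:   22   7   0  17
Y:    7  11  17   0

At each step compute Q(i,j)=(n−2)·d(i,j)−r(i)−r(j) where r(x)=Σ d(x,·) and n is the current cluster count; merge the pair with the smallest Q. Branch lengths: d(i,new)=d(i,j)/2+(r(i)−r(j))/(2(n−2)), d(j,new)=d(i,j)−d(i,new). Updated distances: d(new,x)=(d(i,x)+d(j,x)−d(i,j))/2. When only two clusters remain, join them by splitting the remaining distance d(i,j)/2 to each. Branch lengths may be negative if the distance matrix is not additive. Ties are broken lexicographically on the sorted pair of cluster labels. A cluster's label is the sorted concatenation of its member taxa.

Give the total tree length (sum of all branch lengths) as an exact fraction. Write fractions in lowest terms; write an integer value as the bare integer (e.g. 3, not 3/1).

81/4

1. join O+Y (d=7, Q=-53) ⇒ OY; edges |O|=11/4, |Y|=17/4
  updated: d(OY,P)=7/2, d(OY,X)=16
2. join OY+P (d=7/2, Q=-53/2) ⇒ OPY; edges |OY|=25/4, |P|=-11/4
  updated: d(OPY,X)=39/4
3. join OPY+X (d=39/4) ⇒ OPXY; edges |OPY|=39/8, |X|=39/8
final tree: (((O:11/4,Y:17/4):25/4,P:-11/4):39/8,X:39/8)
total length: 81/4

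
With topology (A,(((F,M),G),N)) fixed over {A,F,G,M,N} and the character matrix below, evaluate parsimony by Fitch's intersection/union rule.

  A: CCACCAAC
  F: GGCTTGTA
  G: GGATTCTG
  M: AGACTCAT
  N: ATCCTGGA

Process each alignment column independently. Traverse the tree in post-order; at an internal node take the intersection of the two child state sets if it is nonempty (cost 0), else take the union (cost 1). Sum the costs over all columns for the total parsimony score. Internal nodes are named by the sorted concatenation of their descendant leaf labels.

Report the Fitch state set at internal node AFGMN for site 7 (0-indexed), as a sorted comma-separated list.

A,C

site 0, node FM: F={G} ∪ M={A} → {A,G} (+1)
site 0, node FGM: FM={A,G} ∩ G={G} → {G} (+0)
site 0, node FGMN: FGM={G} ∪ N={A} → {A,G} (+1)
site 0, node AFGMN: A={C} ∪ FGMN={A,G} → {A,C,G} (+1)
site 1, node FM: F={G} ∩ M={G} → {G} (+0)
site 1, node FGM: FM={G} ∩ G={G} → {G} (+0)
site 1, node FGMN: FGM={G} ∪ N={T} → {G,T} (+1)
site 1, node AFGMN: A={C} ∪ FGMN={G,T} → {C,G,T} (+1)
site 2, node FM: F={C} ∪ M={A} → {A,C} (+1)
site 2, node FGM: FM={A,C} ∩ G={A} → {A} (+0)
site 2, node FGMN: FGM={A} ∪ N={C} → {A,C} (+1)
site 2, node AFGMN: A={A} ∩ FGMN={A,C} → {A} (+0)
site 3, node FM: F={T} ∪ M={C} → {C,T} (+1)
site 3, node FGM: FM={C,T} ∩ G={T} → {T} (+0)
site 3, node FGMN: FGM={T} ∪ N={C} → {C,T} (+1)
site 3, node AFGMN: A={C} ∩ FGMN={C,T} → {C} (+0)
site 4, node FM: F={T} ∩ M={T} → {T} (+0)
site 4, node FGM: FM={T} ∩ G={T} → {T} (+0)
site 4, node FGMN: FGM={T} ∩ N={T} → {T} (+0)
site 4, node AFGMN: A={C} ∪ FGMN={T} → {C,T} (+1)
site 5, node FM: F={G} ∪ M={C} → {C,G} (+1)
site 5, node FGM: FM={C,G} ∩ G={C} → {C} (+0)
site 5, node FGMN: FGM={C} ∪ N={G} → {C,G} (+1)
site 5, node AFGMN: A={A} ∪ FGMN={C,G} → {A,C,G} (+1)
site 6, node FM: F={T} ∪ M={A} → {A,T} (+1)
site 6, node FGM: FM={A,T} ∩ G={T} → {T} (+0)
site 6, node FGMN: FGM={T} ∪ N={G} → {G,T} (+1)
site 6, node AFGMN: A={A} ∪ FGMN={G,T} → {A,G,T} (+1)
site 7, node FM: F={A} ∪ M={T} → {A,T} (+1)
site 7, node FGM: FM={A,T} ∪ G={G} → {A,G,T} (+1)
site 7, node FGMN: FGM={A,G,T} ∩ N={A} → {A} (+0)
site 7, node AFGMN: A={C} ∪ FGMN={A} → {A,C} (+1)
per-site changes: [3, 2, 2, 2, 1, 3, 3, 3]; total = 19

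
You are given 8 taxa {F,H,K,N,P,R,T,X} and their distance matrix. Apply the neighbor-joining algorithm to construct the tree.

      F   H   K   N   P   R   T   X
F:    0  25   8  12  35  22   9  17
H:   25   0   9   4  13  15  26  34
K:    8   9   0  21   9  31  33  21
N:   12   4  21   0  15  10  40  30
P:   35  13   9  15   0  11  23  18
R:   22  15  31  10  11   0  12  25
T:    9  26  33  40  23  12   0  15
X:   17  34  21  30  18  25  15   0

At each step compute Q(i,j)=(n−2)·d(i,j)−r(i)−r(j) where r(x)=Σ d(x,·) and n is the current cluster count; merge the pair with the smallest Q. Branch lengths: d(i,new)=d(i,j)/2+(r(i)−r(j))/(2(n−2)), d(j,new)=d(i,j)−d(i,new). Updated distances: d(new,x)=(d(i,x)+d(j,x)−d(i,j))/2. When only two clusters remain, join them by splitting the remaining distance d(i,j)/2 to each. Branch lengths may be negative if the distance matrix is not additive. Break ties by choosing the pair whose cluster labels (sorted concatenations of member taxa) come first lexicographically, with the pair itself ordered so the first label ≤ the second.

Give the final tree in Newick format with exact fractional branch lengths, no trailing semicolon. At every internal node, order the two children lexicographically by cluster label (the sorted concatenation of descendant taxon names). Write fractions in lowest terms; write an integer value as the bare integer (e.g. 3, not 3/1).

(((((F:59/20,T:121/20):97/32,X:271/32):415/64,K:401/64):223/64,((H:3/2,N:5/2):163/48,R:341/48):247/64):153/128,P:153/128)

1. join H+N (d=4, Q=-234) ⇒ HN; edges |H|=3/2, |N|=5/2
  updated: d(F,HN)=33/2, d(HN,K)=13, d(HN,P)=12, d(HN,R)=21/2, d(HN,T)=31, d(HN,X)=30
2. join F+T (d=9, Q=-371/2) ⇒ FT; edges |F|=59/20, |T|=121/20
  updated: d(FT,HN)=77/4, d(FT,K)=16, d(FT,P)=49/2, d(FT,R)=25/2, d(FT,X)=23/2
3. join FT+X (d=23/2, Q=-573/4) ⇒ FTX; edges |FT|=97/32, |X|=271/32
  updated: d(FTX,HN)=151/8, d(FTX,K)=51/4, d(FTX,P)=31/2, d(FTX,R)=13
4. join HN+R (d=21/2, Q=-707/8) ⇒ HNR; edges |HN|=163/48, |R|=341/48
  updated: d(FTX,HNR)=171/16, d(HNR,K)=67/4, d(HNR,P)=25/4
5. join FTX+K (d=51/4, Q=-831/16) ⇒ FKTX; edges |FTX|=415/64, |K|=401/64
  updated: d(FKTX,HNR)=235/32, d(FKTX,P)=47/8
6. join FKTX+HNR (d=235/32, Q=-623/32) ⇒ FHKNRTX; edges |FKTX|=223/64, |HNR|=247/64
  updated: d(FHKNRTX,P)=153/64
7. join FHKNRTX+P (d=153/64) ⇒ FHKNPRTX; edges |FHKNRTX|=153/128, |P|=153/128
final tree: (((((F:59/20,T:121/20):97/32,X:271/32):415/64,K:401/64):223/64,((H:3/2,N:5/2):163/48,R:341/48):247/64):153/128,P:153/128)
total length: 3679/64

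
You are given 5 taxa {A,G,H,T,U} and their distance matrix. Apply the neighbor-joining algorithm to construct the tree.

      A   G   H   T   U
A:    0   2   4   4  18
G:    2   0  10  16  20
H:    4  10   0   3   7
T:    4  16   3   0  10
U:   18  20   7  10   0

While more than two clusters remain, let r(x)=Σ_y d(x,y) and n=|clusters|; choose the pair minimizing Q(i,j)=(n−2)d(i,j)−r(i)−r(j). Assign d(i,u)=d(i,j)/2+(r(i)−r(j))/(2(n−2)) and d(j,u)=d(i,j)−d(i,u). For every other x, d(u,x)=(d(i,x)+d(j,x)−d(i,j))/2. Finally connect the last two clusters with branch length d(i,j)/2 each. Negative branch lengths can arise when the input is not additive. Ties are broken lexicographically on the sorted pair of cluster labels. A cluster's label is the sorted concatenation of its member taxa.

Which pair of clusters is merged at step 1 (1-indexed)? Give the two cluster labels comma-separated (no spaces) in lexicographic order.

A,G

1. join A+G (d=2, Q=-70) ⇒ AG; edges |A|=-7/3, |G|=13/3
  updated: d(AG,H)=6, d(AG,T)=9, d(AG,U)=18
2. join AG+H (d=6, Q=-37) ⇒ AGH; edges |AG|=29/4, |H|=-5/4
  updated: d(AGH,T)=3, d(AGH,U)=19/2
3. join AGH+T (d=3, Q=-45/2) ⇒ AGHT; edges |AGH|=5/4, |T|=7/4
  updated: d(AGHT,U)=33/4
4. join AGHT+U (d=33/4) ⇒ AGHTU; edges |AGHT|=33/8, |U|=33/8
final tree: ((((A:-7/3,G:13/3):29/4,H:-5/4):5/4,T:7/4):33/8,U:33/8)
total length: 77/4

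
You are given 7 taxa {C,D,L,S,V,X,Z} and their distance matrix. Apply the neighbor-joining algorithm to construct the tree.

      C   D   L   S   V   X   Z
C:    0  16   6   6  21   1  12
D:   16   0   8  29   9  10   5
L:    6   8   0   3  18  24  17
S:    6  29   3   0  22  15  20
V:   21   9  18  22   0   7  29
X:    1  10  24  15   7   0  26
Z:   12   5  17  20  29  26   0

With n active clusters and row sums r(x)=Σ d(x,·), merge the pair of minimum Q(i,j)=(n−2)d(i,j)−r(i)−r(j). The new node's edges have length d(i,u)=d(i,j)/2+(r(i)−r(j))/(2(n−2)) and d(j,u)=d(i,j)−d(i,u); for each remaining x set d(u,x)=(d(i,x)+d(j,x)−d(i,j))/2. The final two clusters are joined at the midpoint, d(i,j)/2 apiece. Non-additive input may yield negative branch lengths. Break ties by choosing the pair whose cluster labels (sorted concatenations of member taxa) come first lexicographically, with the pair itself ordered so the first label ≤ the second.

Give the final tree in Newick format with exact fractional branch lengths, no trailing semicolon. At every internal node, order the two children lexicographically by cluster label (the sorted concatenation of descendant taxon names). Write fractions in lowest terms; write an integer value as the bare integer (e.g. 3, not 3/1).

(((C:-5/16,(L:-1/12,S:37/12):77/16):57/16,(D:-7/10,Z:57/10):115/16):85/32,(V:25/4,X:3/4):85/32)

1. join D+Z (d=5, Q=-161) ⇒ DZ; edges |D|=-7/10, |Z|=57/10
  updated: d(C,DZ)=23/2, d(DZ,L)=10, d(DZ,S)=22, d(DZ,V)=33/2, d(DZ,X)=31/2
2. join V+X (d=7, Q=-119) ⇒ VX; edges |V|=25/4, |X|=3/4
  updated: d(C,VX)=15/2, d(DZ,VX)=25/2, d(L,VX)=35/2, d(S,VX)=15
3. join L+S (d=3, Q=-147/2) ⇒ LS; edges |L|=-1/12, |S|=37/12
  updated: d(C,LS)=9/2, d(DZ,LS)=29/2, d(LS,VX)=59/4
4. join C+LS (d=9/2, Q=-193/4) ⇒ CLS; edges |C|=-5/16, |LS|=77/16
  updated: d(CLS,DZ)=43/4, d(CLS,VX)=71/8
5. join CLS+DZ (d=43/4, Q=-257/8) ⇒ CDLSZ; edges |CLS|=57/16, |DZ|=115/16
  updated: d(CDLSZ,VX)=85/16
6. join CDLSZ+VX (d=85/16) ⇒ CDLSVXZ; edges |CDLSZ|=85/32, |VX|=85/32
final tree: (((C:-5/16,(L:-1/12,S:37/12):77/16):57/16,(D:-7/10,Z:57/10):115/16):85/32,(V:25/4,X:3/4):85/32)
total length: 569/16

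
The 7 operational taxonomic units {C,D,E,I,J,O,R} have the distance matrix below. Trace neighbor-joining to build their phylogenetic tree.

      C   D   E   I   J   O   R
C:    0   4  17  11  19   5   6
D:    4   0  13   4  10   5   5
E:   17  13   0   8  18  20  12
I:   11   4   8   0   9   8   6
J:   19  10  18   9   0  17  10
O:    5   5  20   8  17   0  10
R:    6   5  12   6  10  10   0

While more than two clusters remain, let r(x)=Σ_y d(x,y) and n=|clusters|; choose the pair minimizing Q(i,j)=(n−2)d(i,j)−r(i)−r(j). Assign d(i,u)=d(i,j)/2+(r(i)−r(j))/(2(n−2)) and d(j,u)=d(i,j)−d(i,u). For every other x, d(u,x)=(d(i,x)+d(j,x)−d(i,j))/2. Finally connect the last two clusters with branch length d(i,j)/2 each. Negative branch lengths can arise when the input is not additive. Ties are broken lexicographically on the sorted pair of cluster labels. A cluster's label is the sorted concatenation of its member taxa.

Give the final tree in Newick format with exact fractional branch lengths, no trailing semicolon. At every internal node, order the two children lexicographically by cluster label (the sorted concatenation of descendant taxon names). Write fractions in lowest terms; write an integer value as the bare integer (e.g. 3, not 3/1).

1. join C+O (d=5, Q=-102) ⇒ CO; edges |C|=11/5, |O|=14/5
  updated: d(CO,D)=2, d(CO,E)=16, d(CO,I)=7, d(CO,J)=31/2, d(CO,R)=11/2
2. join CO+D (d=2, Q=-72) ⇒ CDO; edges |CO|=5/2, |D|=-1/2
  updated: d(CDO,E)=27/2, d(CDO,I)=9/2, d(CDO,J)=47/4, d(CDO,R)=17/4
3. join E+I (d=8, Q=-55) ⇒ EI; edges |E|=8, |I|=0
  updated: d(CDO,EI)=5, d(EI,J)=19/2, d(EI,R)=5
4. join CDO+R (d=17/4, Q=-127/4) ⇒ CDOR; edges |CDO|=41/16, |R|=27/16
  updated: d(CDOR,EI)=23/8, d(CDOR,J)=35/4
5. join CDOR+EI (d=23/8, Q=-169/8) ⇒ CDEIOR; edges |CDOR|=17/16, |EI|=29/16
  updated: d(CDEIOR,J)=123/16
6. join CDEIOR+J (d=123/16) ⇒ CDEIJOR; edges |CDEIOR|=123/32, |J|=123/32
final tree: (((((C:11/5,O:14/5):5/2,D:-1/2):41/16,R:27/16):17/16,(E:8,I:0):29/16):123/32,J:123/32)
total length: 477/16

(((((C:11/5,O:14/5):5/2,D:-1/2):41/16,R:27/16):17/16,(E:8,I:0):29/16):123/32,J:123/32)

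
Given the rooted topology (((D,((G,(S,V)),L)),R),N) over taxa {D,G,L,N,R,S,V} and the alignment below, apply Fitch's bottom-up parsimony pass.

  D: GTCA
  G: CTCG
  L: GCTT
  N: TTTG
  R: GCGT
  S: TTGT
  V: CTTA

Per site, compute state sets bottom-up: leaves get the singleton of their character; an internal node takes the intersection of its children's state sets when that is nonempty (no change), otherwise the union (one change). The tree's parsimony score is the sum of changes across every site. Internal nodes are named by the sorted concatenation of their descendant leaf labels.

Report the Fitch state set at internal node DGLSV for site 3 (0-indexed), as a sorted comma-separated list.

A,T

[col 0] SV: children S:{T}, V:{C} ∪→ {C,T}; cost 1
[col 0] GSV: children G:{C}, SV:{C,T} ∩→ {C}; cost 0
[col 0] GLSV: children GSV:{C}, L:{G} ∪→ {C,G}; cost 1
[col 0] DGLSV: children D:{G}, GLSV:{C,G} ∩→ {G}; cost 0
[col 0] DGLRSV: children DGLSV:{G}, R:{G} ∩→ {G}; cost 0
[col 0] DGLNRSV: children DGLRSV:{G}, N:{T} ∪→ {G,T}; cost 1
[col 1] SV: children S:{T}, V:{T} ∩→ {T}; cost 0
[col 1] GSV: children G:{T}, SV:{T} ∩→ {T}; cost 0
[col 1] GLSV: children GSV:{T}, L:{C} ∪→ {C,T}; cost 1
[col 1] DGLSV: children D:{T}, GLSV:{C,T} ∩→ {T}; cost 0
[col 1] DGLRSV: children DGLSV:{T}, R:{C} ∪→ {C,T}; cost 1
[col 1] DGLNRSV: children DGLRSV:{C,T}, N:{T} ∩→ {T}; cost 0
[col 2] SV: children S:{G}, V:{T} ∪→ {G,T}; cost 1
[col 2] GSV: children G:{C}, SV:{G,T} ∪→ {C,G,T}; cost 1
[col 2] GLSV: children GSV:{C,G,T}, L:{T} ∩→ {T}; cost 0
[col 2] DGLSV: children D:{C}, GLSV:{T} ∪→ {C,T}; cost 1
[col 2] DGLRSV: children DGLSV:{C,T}, R:{G} ∪→ {C,G,T}; cost 1
[col 2] DGLNRSV: children DGLRSV:{C,G,T}, N:{T} ∩→ {T}; cost 0
[col 3] SV: children S:{T}, V:{A} ∪→ {A,T}; cost 1
[col 3] GSV: children G:{G}, SV:{A,T} ∪→ {A,G,T}; cost 1
[col 3] GLSV: children GSV:{A,G,T}, L:{T} ∩→ {T}; cost 0
[col 3] DGLSV: children D:{A}, GLSV:{T} ∪→ {A,T}; cost 1
[col 3] DGLRSV: children DGLSV:{A,T}, R:{T} ∩→ {T}; cost 0
[col 3] DGLNRSV: children DGLRSV:{T}, N:{G} ∪→ {G,T}; cost 1
per-site changes: [3, 2, 4, 4]; total = 13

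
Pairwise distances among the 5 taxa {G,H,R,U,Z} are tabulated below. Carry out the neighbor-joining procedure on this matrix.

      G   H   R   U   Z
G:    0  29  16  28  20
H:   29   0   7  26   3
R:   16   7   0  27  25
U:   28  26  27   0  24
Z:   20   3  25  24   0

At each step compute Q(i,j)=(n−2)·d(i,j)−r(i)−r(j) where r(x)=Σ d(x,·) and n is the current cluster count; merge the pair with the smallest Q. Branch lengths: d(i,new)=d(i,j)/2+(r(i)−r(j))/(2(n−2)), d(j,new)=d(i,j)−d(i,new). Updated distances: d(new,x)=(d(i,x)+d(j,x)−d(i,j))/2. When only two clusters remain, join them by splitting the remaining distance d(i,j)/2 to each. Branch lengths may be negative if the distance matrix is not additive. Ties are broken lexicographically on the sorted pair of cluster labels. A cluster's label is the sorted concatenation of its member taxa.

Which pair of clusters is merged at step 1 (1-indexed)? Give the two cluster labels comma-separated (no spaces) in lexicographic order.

H,Z

1. join H+Z (d=3, Q=-128) ⇒ HZ; edges |H|=1/3, |Z|=8/3
  updated: d(G,HZ)=23, d(HZ,R)=29/2, d(HZ,U)=47/2
2. join G+R (d=16, Q=-185/2) ⇒ GR; edges |G|=83/8, |R|=45/8
  updated: d(GR,HZ)=43/4, d(GR,U)=39/2
3. join GR+HZ (d=43/4, Q=-215/4) ⇒ GHRZ; edges |GR|=27/8, |HZ|=59/8
  updated: d(GHRZ,U)=129/8
4. join GHRZ+U (d=129/8) ⇒ GHRUZ; edges |GHRZ|=129/16, |U|=129/16
final tree: (((G:83/8,R:45/8):27/8,(H:1/3,Z:8/3):59/8):129/16,U:129/16)
total length: 367/8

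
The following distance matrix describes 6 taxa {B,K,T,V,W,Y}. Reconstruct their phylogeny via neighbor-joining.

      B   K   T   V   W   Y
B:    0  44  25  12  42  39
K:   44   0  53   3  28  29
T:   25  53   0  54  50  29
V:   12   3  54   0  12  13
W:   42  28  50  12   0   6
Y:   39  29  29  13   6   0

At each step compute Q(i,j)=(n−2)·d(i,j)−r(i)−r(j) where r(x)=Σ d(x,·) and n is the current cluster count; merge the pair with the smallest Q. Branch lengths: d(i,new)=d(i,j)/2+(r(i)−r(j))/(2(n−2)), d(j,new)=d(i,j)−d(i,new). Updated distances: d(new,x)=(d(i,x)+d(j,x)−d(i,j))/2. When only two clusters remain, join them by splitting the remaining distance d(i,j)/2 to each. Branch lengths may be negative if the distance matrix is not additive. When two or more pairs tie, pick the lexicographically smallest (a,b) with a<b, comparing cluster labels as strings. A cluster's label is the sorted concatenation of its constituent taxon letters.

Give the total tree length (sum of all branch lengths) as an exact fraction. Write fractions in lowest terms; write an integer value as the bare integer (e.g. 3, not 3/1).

iteration 1: select B,T (d=25, Q=-273); attach at lengths (51/8, 149/8); label the merged cluster BT
  updated: d(BT,K)=36, d(BT,V)=41/2, d(BT,W)=67/2, d(BT,Y)=43/2
iteration 2: select K,V (d=3, Q=-271/2); attach at lengths (113/12, -77/12); label the merged cluster KV
  updated: d(BT,KV)=107/4, d(KV,W)=37/2, d(KV,Y)=39/2
iteration 3: select BT,KV (d=107/4, Q=-93); attach at lengths (141/8, 73/8); label the merged cluster BKTV
  updated: d(BKTV,W)=101/8, d(BKTV,Y)=57/8
iteration 4: select BKTV,W (d=101/8, Q=-103/4); attach at lengths (55/8, 23/4); label the merged cluster BKTVW
  updated: d(BKTVW,Y)=1/4
iteration 5: select BKTVW,Y (d=1/4); attach at lengths (1/8, 1/8); label the merged cluster BKTVWY
final tree: ((((B:51/8,T:149/8):141/8,(K:113/12,V:-77/12):73/8):55/8,W:23/4):1/8,Y:1/8)
total length: 541/8

541/8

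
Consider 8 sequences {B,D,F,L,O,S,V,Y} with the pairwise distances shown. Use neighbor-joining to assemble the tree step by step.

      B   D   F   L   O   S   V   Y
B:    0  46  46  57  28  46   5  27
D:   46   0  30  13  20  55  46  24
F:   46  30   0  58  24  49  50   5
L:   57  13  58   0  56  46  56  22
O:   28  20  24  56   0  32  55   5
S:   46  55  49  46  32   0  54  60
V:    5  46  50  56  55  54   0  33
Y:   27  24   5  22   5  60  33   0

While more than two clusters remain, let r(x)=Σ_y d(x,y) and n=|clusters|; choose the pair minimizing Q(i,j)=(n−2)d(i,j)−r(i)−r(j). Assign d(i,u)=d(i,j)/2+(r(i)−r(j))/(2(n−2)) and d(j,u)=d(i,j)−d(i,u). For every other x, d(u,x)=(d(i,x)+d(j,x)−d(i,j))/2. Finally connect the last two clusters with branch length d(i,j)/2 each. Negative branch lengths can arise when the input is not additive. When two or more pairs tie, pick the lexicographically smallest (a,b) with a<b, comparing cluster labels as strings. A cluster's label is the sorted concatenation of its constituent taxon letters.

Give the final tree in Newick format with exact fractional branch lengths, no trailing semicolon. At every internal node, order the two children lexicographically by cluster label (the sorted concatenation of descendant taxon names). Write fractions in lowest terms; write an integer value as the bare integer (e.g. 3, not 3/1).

iteration 1: select B,V (d=5, Q=-524); attach at lengths (-7/6, 37/6); label the merged cluster BV
  updated: d(BV,D)=87/2, d(BV,F)=91/2, d(BV,L)=54, d(BV,O)=39, d(BV,S)=95/2, d(BV,Y)=55/2
iteration 2: select D,L (d=13, Q=-739/2); attach at lengths (3/20, 257/20); label the merged cluster DL
  updated: d(BV,DL)=169/4, d(DL,F)=75/2, d(DL,O)=63/2, d(DL,S)=44, d(DL,Y)=33/2
iteration 3: select F,Y (d=5, Q=-255); attach at lengths (67/8, -27/8); label the merged cluster FY
  updated: d(BV,FY)=34, d(DL,FY)=49/2, d(FY,O)=12, d(FY,S)=52
iteration 4: select FY,O (d=12, Q=-201); attach at lengths (22/3, 14/3); label the merged cluster FOY
  updated: d(BV,FOY)=61/2, d(DL,FOY)=22, d(FOY,S)=36
iteration 5: select BV,S (d=95/2, Q=-611/4); attach at lengths (351/16, 409/16); label the merged cluster BSV
  updated: d(BSV,DL)=155/8, d(BSV,FOY)=19/2
iteration 6: select BSV,DL (d=155/8, Q=-407/8); attach at lengths (55/16, 255/16); label the merged cluster BDLSV
  updated: d(BDLSV,FOY)=97/16
iteration 7: select BDLSV,FOY (d=97/16); attach at lengths (97/32, 97/32); label the merged cluster BDFLOSVY
final tree: ((((B:-7/6,V:37/6):351/16,S:409/16):55/16,(D:3/20,L:257/20):255/16):97/32,((F:67/8,Y:-27/8):22/3,O:14/3):97/32)
total length: 1727/16

((((B:-7/6,V:37/6):351/16,S:409/16):55/16,(D:3/20,L:257/20):255/16):97/32,((F:67/8,Y:-27/8):22/3,O:14/3):97/32)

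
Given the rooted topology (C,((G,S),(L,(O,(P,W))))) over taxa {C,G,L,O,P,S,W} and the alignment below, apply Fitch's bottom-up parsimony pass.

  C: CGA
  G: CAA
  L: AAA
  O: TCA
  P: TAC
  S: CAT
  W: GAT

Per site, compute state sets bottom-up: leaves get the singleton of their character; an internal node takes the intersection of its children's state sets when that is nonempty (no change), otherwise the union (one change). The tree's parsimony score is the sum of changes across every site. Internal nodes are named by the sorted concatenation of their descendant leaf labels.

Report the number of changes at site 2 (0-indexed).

3

GS@0: {C} ∩ {C} = {C} (intersection, +0)
PW@0: {T} ∪ {G} = {G,T} (union, +1)
OPW@0: {T} ∩ {G,T} = {T} (intersection, +0)
LOPW@0: {A} ∪ {T} = {A,T} (union, +1)
GLOPSW@0: {C} ∪ {A,T} = {A,C,T} (union, +1)
CGLOPSW@0: {C} ∩ {A,C,T} = {C} (intersection, +0)
GS@1: {A} ∩ {A} = {A} (intersection, +0)
PW@1: {A} ∩ {A} = {A} (intersection, +0)
OPW@1: {C} ∪ {A} = {A,C} (union, +1)
LOPW@1: {A} ∩ {A,C} = {A} (intersection, +0)
GLOPSW@1: {A} ∩ {A} = {A} (intersection, +0)
CGLOPSW@1: {G} ∪ {A} = {A,G} (union, +1)
GS@2: {A} ∪ {T} = {A,T} (union, +1)
PW@2: {C} ∪ {T} = {C,T} (union, +1)
OPW@2: {A} ∪ {C,T} = {A,C,T} (union, +1)
LOPW@2: {A} ∩ {A,C,T} = {A} (intersection, +0)
GLOPSW@2: {A,T} ∩ {A} = {A} (intersection, +0)
CGLOPSW@2: {A} ∩ {A} = {A} (intersection, +0)
per-site changes: [3, 2, 3]; total = 8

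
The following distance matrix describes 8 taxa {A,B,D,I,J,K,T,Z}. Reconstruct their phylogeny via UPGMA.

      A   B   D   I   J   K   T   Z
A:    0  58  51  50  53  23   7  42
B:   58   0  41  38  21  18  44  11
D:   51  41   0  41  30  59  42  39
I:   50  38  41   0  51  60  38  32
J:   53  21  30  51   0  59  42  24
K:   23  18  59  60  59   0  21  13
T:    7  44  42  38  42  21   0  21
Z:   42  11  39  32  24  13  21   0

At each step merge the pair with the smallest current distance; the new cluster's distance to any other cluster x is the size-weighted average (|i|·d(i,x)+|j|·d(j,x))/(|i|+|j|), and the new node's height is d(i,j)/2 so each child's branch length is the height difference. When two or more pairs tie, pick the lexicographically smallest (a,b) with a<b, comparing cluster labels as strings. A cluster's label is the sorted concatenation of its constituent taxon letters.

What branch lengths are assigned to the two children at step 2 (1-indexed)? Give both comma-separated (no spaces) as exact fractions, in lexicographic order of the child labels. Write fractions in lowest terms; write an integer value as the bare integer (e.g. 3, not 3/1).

11/2,11/2

step 1: merge (A,T) at d=7; branch lengths A→7/2, T→7/2; new cluster AT
  updated: d(AT,B)=51, d(AT,D)=93/2, d(AT,I)=44, d(AT,J)=95/2, d(AT,K)=22, d(AT,Z)=63/2
step 2: merge (B,Z) at d=11; branch lengths B→11/2, Z→11/2; new cluster BZ
  updated: d(AT,BZ)=165/4, d(BZ,D)=40, d(BZ,I)=35, d(BZ,J)=45/2, d(BZ,K)=31/2
step 3: merge (BZ,K) at d=31/2; branch lengths BZ→9/4, K→31/4; new cluster BKZ
  updated: d(AT,BKZ)=209/6, d(BKZ,D)=139/3, d(BKZ,I)=130/3, d(BKZ,J)=104/3
step 4: merge (D,J) at d=30; branch lengths D→15, J→15; new cluster DJ
  updated: d(AT,DJ)=47, d(BKZ,DJ)=81/2, d(DJ,I)=46
step 5: merge (AT,BKZ) at d=209/6; branch lengths AT→167/12, BKZ→29/3; new cluster ABKTZ
  updated: d(ABKTZ,DJ)=431/10, d(ABKTZ,I)=218/5
step 6: merge (ABKTZ,DJ) at d=431/10; branch lengths ABKTZ→62/15, DJ→131/20; new cluster ABDJKTZ
  updated: d(ABDJKTZ,I)=310/7
step 7: merge (ABDJKTZ,I) at d=310/7; branch lengths ABDJKTZ→83/140, I→155/7; new cluster ABDIJKTZ
final tree: ((((A:7/2,T:7/2):167/12,((B:11/2,Z:11/2):9/4,K:31/4):29/3):62/15,(D:15,J:15):131/20):83/140,I:155/7)
total length: 48301/420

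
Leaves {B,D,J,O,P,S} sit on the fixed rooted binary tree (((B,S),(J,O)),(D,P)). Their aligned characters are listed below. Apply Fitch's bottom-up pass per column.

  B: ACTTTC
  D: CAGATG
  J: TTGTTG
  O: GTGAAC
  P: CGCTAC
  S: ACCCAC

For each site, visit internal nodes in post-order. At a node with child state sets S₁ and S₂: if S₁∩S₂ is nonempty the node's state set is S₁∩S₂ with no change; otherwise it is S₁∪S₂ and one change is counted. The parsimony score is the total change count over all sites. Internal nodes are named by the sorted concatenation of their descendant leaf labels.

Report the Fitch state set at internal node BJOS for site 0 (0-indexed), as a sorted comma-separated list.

site 0, node BS: B={A} ∩ S={A} → {A} (+0)
site 0, node JO: J={T} ∪ O={G} → {G,T} (+1)
site 0, node BJOS: BS={A} ∪ JO={G,T} → {A,G,T} (+1)
site 0, node DP: D={C} ∩ P={C} → {C} (+0)
site 0, node BDJOPS: BJOS={A,G,T} ∪ DP={C} → {A,C,G,T} (+1)
site 1, node BS: B={C} ∩ S={C} → {C} (+0)
site 1, node JO: J={T} ∩ O={T} → {T} (+0)
site 1, node BJOS: BS={C} ∪ JO={T} → {C,T} (+1)
site 1, node DP: D={A} ∪ P={G} → {A,G} (+1)
site 1, node BDJOPS: BJOS={C,T} ∪ DP={A,G} → {A,C,G,T} (+1)
site 2, node BS: B={T} ∪ S={C} → {C,T} (+1)
site 2, node JO: J={G} ∩ O={G} → {G} (+0)
site 2, node BJOS: BS={C,T} ∪ JO={G} → {C,G,T} (+1)
site 2, node DP: D={G} ∪ P={C} → {C,G} (+1)
site 2, node BDJOPS: BJOS={C,G,T} ∩ DP={C,G} → {C,G} (+0)
site 3, node BS: B={T} ∪ S={C} → {C,T} (+1)
site 3, node JO: J={T} ∪ O={A} → {A,T} (+1)
site 3, node BJOS: BS={C,T} ∩ JO={A,T} → {T} (+0)
site 3, node DP: D={A} ∪ P={T} → {A,T} (+1)
site 3, node BDJOPS: BJOS={T} ∩ DP={A,T} → {T} (+0)
site 4, node BS: B={T} ∪ S={A} → {A,T} (+1)
site 4, node JO: J={T} ∪ O={A} → {A,T} (+1)
site 4, node BJOS: BS={A,T} ∩ JO={A,T} → {A,T} (+0)
site 4, node DP: D={T} ∪ P={A} → {A,T} (+1)
site 4, node BDJOPS: BJOS={A,T} ∩ DP={A,T} → {A,T} (+0)
site 5, node BS: B={C} ∩ S={C} → {C} (+0)
site 5, node JO: J={G} ∪ O={C} → {C,G} (+1)
site 5, node BJOS: BS={C} ∩ JO={C,G} → {C} (+0)
site 5, node DP: D={G} ∪ P={C} → {C,G} (+1)
site 5, node BDJOPS: BJOS={C} ∩ DP={C,G} → {C} (+0)
per-site changes: [3, 3, 3, 3, 3, 2]; total = 17

A,G,T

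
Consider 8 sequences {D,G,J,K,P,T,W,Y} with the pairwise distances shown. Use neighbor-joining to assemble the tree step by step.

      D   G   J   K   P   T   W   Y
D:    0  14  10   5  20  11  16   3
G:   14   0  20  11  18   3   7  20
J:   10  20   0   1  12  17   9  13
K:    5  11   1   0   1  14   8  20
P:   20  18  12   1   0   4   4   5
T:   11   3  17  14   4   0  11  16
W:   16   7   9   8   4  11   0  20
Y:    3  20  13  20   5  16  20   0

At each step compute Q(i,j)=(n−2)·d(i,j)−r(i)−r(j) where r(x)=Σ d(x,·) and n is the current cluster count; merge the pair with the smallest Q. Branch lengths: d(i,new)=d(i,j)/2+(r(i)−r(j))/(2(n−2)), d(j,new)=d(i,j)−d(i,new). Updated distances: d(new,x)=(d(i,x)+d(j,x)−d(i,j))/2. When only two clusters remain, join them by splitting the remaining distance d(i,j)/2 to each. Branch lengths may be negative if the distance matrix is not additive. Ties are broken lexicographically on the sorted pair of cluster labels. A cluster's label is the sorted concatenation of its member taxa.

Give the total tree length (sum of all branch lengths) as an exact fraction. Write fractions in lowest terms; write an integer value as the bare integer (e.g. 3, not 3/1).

iteration 1: select D,Y (d=3, Q=-158); attach at lengths (0, 3); label the merged cluster DY
  updated: d(DY,G)=31/2, d(DY,J)=10, d(DY,K)=11, d(DY,P)=11, d(DY,T)=12, d(DY,W)=33/2
iteration 2: select G,T (d=3, Q=-241/2); attach at lengths (57/20, 3/20); label the merged cluster GT
  updated: d(DY,GT)=49/4, d(GT,J)=17, d(GT,K)=11, d(GT,P)=19/2, d(GT,W)=15/2
iteration 3: select J,K (d=1, Q=-77); attach at lengths (21/8, -13/8); label the merged cluster JK
  updated: d(DY,JK)=10, d(GT,JK)=27/2, d(JK,P)=6, d(JK,W)=8
iteration 4: select DY,JK (d=10, Q=-229/4); attach at lengths (169/24, 71/24); label the merged cluster DJKY
  updated: d(DJKY,GT)=63/8, d(DJKY,P)=7/2, d(DJKY,W)=29/4
iteration 5: select DJKY,P (d=7/2, Q=-229/8); attach at lengths (69/32, 43/32); label the merged cluster DJKPY
  updated: d(DJKPY,GT)=111/16, d(DJKPY,W)=31/8
iteration 6: select DJKPY,GT (d=111/16, Q=-293/16); attach at lengths (53/32, 169/32); label the merged cluster DGJKPTY
  updated: d(DGJKPTY,W)=71/32
iteration 7: select DGJKPTY,W (d=71/32); attach at lengths (71/64, 71/64); label the merged cluster DGJKPTWY
final tree: (((((D:0,Y:3):169/24,(J:21/8,K:-13/8):71/24):69/32,P:43/32):53/32,(G:57/20,T:3/20):169/32):71/64,W:71/64)
total length: 949/32

949/32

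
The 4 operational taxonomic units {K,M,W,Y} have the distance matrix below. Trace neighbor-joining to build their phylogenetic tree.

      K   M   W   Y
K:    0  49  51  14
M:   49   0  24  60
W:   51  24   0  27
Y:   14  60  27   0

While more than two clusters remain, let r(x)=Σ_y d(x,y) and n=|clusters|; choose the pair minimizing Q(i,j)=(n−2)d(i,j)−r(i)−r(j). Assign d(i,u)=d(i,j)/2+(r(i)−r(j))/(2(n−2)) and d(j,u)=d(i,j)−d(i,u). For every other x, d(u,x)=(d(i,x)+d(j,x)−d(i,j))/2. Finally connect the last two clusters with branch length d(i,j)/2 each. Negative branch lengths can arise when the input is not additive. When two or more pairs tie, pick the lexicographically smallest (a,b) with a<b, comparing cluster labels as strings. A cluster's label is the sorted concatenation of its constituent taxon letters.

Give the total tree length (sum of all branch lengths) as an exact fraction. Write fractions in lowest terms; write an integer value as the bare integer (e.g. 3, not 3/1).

step 1: merge (K,Y) at d=14, Q=-187; branch lengths K→41/4, Y→15/4; new cluster KY
  updated: d(KY,M)=95/2, d(KY,W)=32
step 2: merge (KY,M) at d=95/2, Q=-207/2; branch lengths KY→111/4, M→79/4; new cluster KMY
  updated: d(KMY,W)=17/4
step 3: merge (KMY,W) at d=17/4; branch lengths KMY→17/8, W→17/8; new cluster KMWY
final tree: (((K:41/4,Y:15/4):111/4,M:79/4):17/8,W:17/8)
total length: 263/4

263/4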